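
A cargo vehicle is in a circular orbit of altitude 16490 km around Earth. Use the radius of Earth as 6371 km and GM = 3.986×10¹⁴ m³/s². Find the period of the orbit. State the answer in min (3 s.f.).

T ≈ 573 min

r = 6371 + 16490 = 22861 km = 2.2861×10⁷ m.
Kepler's third law: T = 2π√(r³/μ) = 2π√((2.286×10⁷)³ / 3.986×10¹⁴).
r³/μ = 2.997×10⁷ s², so T = 2π × 5.475×10³ = 3.440×10⁴ s.
Converting: 3.440×10⁴ s ÷ 60.00 = 573.3 min.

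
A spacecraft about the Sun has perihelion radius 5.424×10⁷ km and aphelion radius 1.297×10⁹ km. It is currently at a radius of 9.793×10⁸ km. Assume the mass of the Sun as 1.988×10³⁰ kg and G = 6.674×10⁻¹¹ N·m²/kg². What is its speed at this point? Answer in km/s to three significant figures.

μ = GM = 6.674×10⁻¹¹ × 1.988×10³⁰ = 1.327×10²⁰ m³/s².
Semi-major axis a = (r_p + r_a)/2 = 6.7562×10⁸ km = 6.756×10¹¹ m.
Vis-viva: v² = μ(2/r − 1/a) = 1.327×10²⁰ × (2.042×10⁻¹² − 1.480×10⁻¹²) = 7.459×10⁷ m²/s².
v = 8636 m/s = 8.636 km/s.

v ≈ 8.64 km/s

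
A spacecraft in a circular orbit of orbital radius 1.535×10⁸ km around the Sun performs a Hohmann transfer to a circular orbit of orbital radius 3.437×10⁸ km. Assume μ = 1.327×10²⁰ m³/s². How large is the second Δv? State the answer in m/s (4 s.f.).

Δv ≈ 4209 m/s

r₁ = 1.535×10⁸ km = 1.535×10¹¹ m.
r₂ = 3.437×10⁸ km = 3.437×10¹¹ m.
Transfer ellipse a_t = (r₁ + r₂)/2 = 2.486×10¹¹ m.
At r₁: circular v_c1 = √(μ/r₁) = 29400 m/s; transfer-perihelion v_p = √[μ(2/r₁ − 1/a_t)] = 34570 m/s.
At r₂: circular v_c2 = √(μ/r₂) = 19650 m/s; transfer-aphelion v_a = √[μ(2/r₂ − 1/a_t)] = 15440 m/s.
Δv₂ = v_c2 − v_a = 4209 m/s.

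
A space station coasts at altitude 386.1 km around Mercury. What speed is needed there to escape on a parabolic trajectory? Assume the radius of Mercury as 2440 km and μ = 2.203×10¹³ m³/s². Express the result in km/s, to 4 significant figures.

r = 2440 + 386.1 = 2826.1 km = 2.8261×10⁶ m.
Escape speed v_esc = √(2μ/r) = √(2 × 2.203×10¹³ / 2.826×10⁶) = √(1.559×10⁷) = 3948 m/s.
= 3.948 km/s.

v_esc ≈ 3.948 km/s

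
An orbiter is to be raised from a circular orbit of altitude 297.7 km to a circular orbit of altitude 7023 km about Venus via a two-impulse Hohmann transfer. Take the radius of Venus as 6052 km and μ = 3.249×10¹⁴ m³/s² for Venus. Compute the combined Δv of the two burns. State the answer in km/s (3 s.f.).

Δv_total ≈ 2.10 km/s

r₁ = 6052 + 297.7 = 6349.7 km = 6.3497×10⁶ m.
r₂ = 6052 + 7023 = 13075 km = 1.3075×10⁷ m.
Transfer ellipse a_t = (r₁ + r₂)/2 = 9.712×10⁶ m.
At r₁: circular v_c1 = √(μ/r₁) = 7153 m/s; transfer-periapsis v_p = √[μ(2/r₁ − 1/a_t)] = 8300 m/s.
Δv₁ = v_p − v_c1 = 1146 m/s.
At r₂: circular v_c2 = √(μ/r₂) = 4985 m/s; transfer-apoapsis v_a = √[μ(2/r₂ − 1/a_t)] = 4031 m/s.
Δv₂ = v_c2 − v_a = 954.3 m/s.
Total Δv = Δv₁ + Δv₂ = 2101 m/s = 2.101 km/s.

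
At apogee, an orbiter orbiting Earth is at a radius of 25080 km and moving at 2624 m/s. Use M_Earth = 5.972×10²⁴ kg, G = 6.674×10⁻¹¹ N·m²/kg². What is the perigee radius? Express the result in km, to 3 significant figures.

perigee radius ≈ 6940 km

μ = GM = 6.674×10⁻¹¹ × 5.972×10²⁴ = 3.986×10¹⁴ m³/s².
r_a = 2.508×10⁷ m.
Specific energy ε = v²/2 − μ/r = -1.245×10⁷ J/kg, so a = −μ/(2ε) = 1.601×10⁷ m.
The apsides satisfy r_p + r_a = 2a, so the perigee radius is 2a − r_a = 6.936×10⁶ m = 6935.5 km.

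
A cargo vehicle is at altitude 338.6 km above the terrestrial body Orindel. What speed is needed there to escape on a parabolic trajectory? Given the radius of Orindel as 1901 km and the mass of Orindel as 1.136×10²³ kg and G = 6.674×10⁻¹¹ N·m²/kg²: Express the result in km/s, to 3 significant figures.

μ = GM = 6.674×10⁻¹¹ × 1.136×10²³ = 7.582×10¹² m³/s².
r = 1901 + 338.6 = 2239.6 km = 2.2396×10⁶ m.
Escape speed v_esc = √(2μ/r) = √(2 × 7.582×10¹² / 2.240×10⁶) = √(6.771×10⁶) = 2602 m/s.
= 2.602 km/s.

v_esc ≈ 2.60 km/s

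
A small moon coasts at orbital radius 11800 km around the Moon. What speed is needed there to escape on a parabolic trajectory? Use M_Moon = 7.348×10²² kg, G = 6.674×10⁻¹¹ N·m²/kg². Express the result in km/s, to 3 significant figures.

μ = GM = 6.674×10⁻¹¹ × 7.348×10²² = 4.904×10¹² m³/s².
r = 11800 km = 1.180×10⁷ m.
Escape speed v_esc = √(2μ/r) = √(2 × 4.904×10¹² / 1.180×10⁷) = √(8.312×10⁵) = 911.7 m/s.
= 0.9117 km/s.

v_esc ≈ 0.912 km/s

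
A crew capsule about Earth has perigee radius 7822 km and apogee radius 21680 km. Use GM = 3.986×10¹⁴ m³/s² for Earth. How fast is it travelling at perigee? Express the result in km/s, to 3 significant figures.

Semi-major axis a = (r_p + r_a)/2 = 14751 km = 1.475×10⁷ m.
Vis-viva: v² = μ(2/r − 1/a) = 3.986×10¹⁴ × (2.557×10⁻⁷ − 6.779×10⁻⁸) = 7.490×10⁷ m²/s².
v = 8654 m/s = 8.654 km/s.

v ≈ 8.65 km/s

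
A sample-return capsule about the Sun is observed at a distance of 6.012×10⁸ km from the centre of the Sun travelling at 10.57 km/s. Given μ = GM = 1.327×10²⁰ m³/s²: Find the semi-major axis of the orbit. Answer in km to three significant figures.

r = 6.012×10¹¹ m.
Specific orbital energy ε = v²/2 − μ/r = (10570)²/2 − 1.327×10²⁰/6.012×10¹¹ = -1.649×10⁸ J/kg.
Since ε = −μ/(2a), a = −μ/(2ε) = 4.025×10¹¹ m = 4.0246×10⁸ km.

a ≈ 4.02×10⁸ km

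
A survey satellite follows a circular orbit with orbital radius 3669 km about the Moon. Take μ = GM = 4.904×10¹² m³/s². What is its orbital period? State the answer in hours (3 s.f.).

T ≈ 5.54 hours

r = 3669 km = 3.669×10⁶ m.
Kepler's third law: T = 2π√(r³/μ) = 2π√((3.669×10⁶)³ / 4.904×10¹²).
r³/μ = 1.007×10⁷ s², so T = 2π × 3.174×10³ = 1.994×10⁴ s.
Converting: 1.994×10⁴ s ÷ 3600 = 5.539 hours.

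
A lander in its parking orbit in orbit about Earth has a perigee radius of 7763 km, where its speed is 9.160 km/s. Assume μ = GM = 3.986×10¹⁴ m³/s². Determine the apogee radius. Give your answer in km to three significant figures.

apogee radius ≈ 34700 km

r_p = 7.763×10⁶ m.
Specific energy ε = v²/2 − μ/r = -9.393×10⁶ J/kg, so a = −μ/(2ε) = 2.122×10⁷ m.
The apsides satisfy r_p + r_a = 2a, so the apogee radius is 2a − r_p = 3.467×10⁷ m = 34671 km.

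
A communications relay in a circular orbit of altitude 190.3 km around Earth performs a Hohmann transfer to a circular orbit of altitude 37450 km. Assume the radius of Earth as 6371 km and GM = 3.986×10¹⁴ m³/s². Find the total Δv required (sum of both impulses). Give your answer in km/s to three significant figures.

Δv_total ≈ 3.96 km/s

r₁ = 6371 + 190.3 = 6561.3 km = 6.5613×10⁶ m.
r₂ = 6371 + 37450 = 43821 km = 4.3821×10⁷ m.
Transfer ellipse a_t = (r₁ + r₂)/2 = 2.519×10⁷ m.
At r₁: circular v_c1 = √(μ/r₁) = 7794 m/s; transfer-perigee v_p = √[μ(2/r₁ − 1/a_t)] = 10280 m/s.
Δv₁ = v_p − v_c1 = 2486 m/s.
At r₂: circular v_c2 = √(μ/r₂) = 3016 m/s; transfer-apogee v_a = √[μ(2/r₂ − 1/a_t)] = 1539 m/s.
Δv₂ = v_c2 − v_a = 1477 m/s.
Total Δv = Δv₁ + Δv₂ = 3962 m/s = 3.962 km/s.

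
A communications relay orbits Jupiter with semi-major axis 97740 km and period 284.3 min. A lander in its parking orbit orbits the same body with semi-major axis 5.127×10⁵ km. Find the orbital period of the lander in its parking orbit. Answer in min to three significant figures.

Kepler's third law: T² ∝ a³, so T₂ = T₁ (a₂/a₁)^(3/2).
a₂/a₁ = 5.246, (a₂/a₁)^(3/2) = 12.01.
T₂ = 284.3 × 12.01 = 3416 min.

T₂ ≈ 3420 min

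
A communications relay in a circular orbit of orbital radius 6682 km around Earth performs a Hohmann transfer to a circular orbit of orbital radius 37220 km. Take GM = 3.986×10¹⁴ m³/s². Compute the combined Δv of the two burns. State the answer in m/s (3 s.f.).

r₁ = 6682 km = 6.682×10⁶ m.
r₂ = 37220 km = 3.722×10⁷ m.
Transfer ellipse a_t = (r₁ + r₂)/2 = 2.195×10⁷ m.
At r₁: circular v_c1 = √(μ/r₁) = 7724 m/s; transfer-perigee v_p = √[μ(2/r₁ − 1/a_t)] = 10060 m/s.
Δv₁ = v_p − v_c1 = 2334 m/s.
At r₂: circular v_c2 = √(μ/r₂) = 3273 m/s; transfer-apogee v_a = √[μ(2/r₂ − 1/a_t)] = 1806 m/s.
Δv₂ = v_c2 − v_a = 1467 m/s.
Total Δv = Δv₁ + Δv₂ = 3801 m/s.

Δv_total ≈ 3800 m/s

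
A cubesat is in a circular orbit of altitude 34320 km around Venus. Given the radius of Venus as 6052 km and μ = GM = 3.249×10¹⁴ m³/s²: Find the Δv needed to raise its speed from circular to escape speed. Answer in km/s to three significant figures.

Δv ≈ 1.18 km/s

r = 6052 + 34320 = 40372 km = 4.0372×10⁷ m.
Circular speed v_c = √(μ/r) = 2837 m/s.
Escape speed v_esc = √(2μ/r) = √2 × v_c = 4012 m/s.
Δv = v_esc − v_c = 1175 m/s = 1.175 km/s.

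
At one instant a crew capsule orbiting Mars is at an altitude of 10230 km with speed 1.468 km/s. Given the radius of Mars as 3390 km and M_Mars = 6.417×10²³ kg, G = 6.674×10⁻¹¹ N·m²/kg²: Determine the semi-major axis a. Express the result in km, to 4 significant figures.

a ≈ 10360 km

μ = GM = 6.674×10⁻¹¹ × 6.417×10²³ = 4.283×10¹³ m³/s².
r = 3390 + 10230 = 13620 km = 1.362×10⁷ m.
Vis-viva rearranged: 1/a = 2/r − v²/μ = 1.468×10⁻⁷ − 5.032×10⁻⁸ = 9.652×10⁻⁸ m⁻¹.
a = 1.036×10⁷ m = 10360 km.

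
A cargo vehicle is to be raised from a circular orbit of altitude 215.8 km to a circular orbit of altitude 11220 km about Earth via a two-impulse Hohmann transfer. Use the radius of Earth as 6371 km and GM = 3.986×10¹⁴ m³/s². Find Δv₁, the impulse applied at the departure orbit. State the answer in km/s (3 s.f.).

Δv ≈ 1.60 km/s

r₁ = 6371 + 215.8 = 6586.8 km = 6.5868×10⁶ m.
r₂ = 6371 + 11220 = 17591 km = 1.7591×10⁷ m.
Transfer ellipse a_t = (r₁ + r₂)/2 = 1.209×10⁷ m.
At r₁: circular v_c1 = √(μ/r₁) = 7779 m/s; transfer-perigee v_p = √[μ(2/r₁ − 1/a_t)] = 9384 m/s.
Δv₁ = v_p − v_c1 = 1605 m/s.
= 1.605 km/s.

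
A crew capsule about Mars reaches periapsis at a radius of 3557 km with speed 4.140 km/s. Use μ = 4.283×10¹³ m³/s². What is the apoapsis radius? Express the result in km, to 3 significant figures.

r_p = 3.557×10⁶ m.
Specific energy ε = v²/2 − μ/r = -3.471×10⁶ J/kg, so a = −μ/(2ε) = 6.169×10⁶ m.
The apsides satisfy r_p + r_a = 2a, so the apoapsis radius is 2a − r_p = 8.782×10⁶ m = 8781.5 km.

apoapsis radius ≈ 8780 km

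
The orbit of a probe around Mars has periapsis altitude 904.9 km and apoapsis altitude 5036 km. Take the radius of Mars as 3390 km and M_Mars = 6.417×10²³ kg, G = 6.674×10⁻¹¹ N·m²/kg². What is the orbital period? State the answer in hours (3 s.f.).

T ≈ 4.28 hours

μ = GM = 6.674×10⁻¹¹ × 6.417×10²³ = 4.283×10¹³ m³/s².
r_p = 3390 + 904.9 = 4294.9 km = 4.2949×10⁶ m.
r_a = 3390 + 5036 = 8426.0 km = 8.4260×10⁶ m.
Semi-major axis a = (r_p + r_a)/2 = (4294.9 + 8426.0)/2 = 6360.4 km = 6.360×10⁶ m.
By Kepler's third law T = 2π√(a³/μ) = 2π × 2.451×10³ = 1.540×10⁴ s.
= 4.278 hours.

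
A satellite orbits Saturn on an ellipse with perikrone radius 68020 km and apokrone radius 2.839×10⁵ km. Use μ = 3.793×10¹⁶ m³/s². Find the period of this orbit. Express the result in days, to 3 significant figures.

Semi-major axis a = (r_p + r_a)/2 = (68020 + 2.8390×10⁵)/2 = 1.7596×10⁵ km = 1.760×10⁸ m.
By Kepler's third law T = 2π√(a³/μ) = 2π × 1.198×10⁴ = 7.530×10⁴ s.
= 0.8716 days.

T ≈ 0.872 days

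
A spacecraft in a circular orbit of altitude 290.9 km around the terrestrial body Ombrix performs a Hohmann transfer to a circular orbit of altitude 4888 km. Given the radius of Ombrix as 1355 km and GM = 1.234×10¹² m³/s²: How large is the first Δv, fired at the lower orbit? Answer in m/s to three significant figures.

Δv ≈ 223 m/s

r₁ = 1355 + 290.9 = 1645.9 km = 1.6459×10⁶ m.
r₂ = 1355 + 4888 = 6243.0 km = 6.2430×10⁶ m.
Transfer ellipse a_t = (r₁ + r₂)/2 = 3.944×10⁶ m.
At r₁: circular v_c1 = √(μ/r₁) = 865.9 m/s; transfer-periapsis v_p = √[μ(2/r₁ − 1/a_t)] = 1089 m/s.
Δv₁ = v_p − v_c1 = 223.5 m/s.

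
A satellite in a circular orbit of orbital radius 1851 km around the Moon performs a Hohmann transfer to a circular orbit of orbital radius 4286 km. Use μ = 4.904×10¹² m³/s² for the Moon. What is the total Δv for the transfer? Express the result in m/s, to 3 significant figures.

r₁ = 1851 km = 1.851×10⁶ m.
r₂ = 4286 km = 4.286×10⁶ m.
Transfer ellipse a_t = (r₁ + r₂)/2 = 3.068×10⁶ m.
At r₁: circular v_c1 = √(μ/r₁) = 1628 m/s; transfer-perilune v_p = √[μ(2/r₁ − 1/a_t)] = 1924 m/s.
Δv₁ = v_p − v_c1 = 296.0 m/s.
At r₂: circular v_c2 = √(μ/r₂) = 1070 m/s; transfer-apolune v_a = √[μ(2/r₂ − 1/a_t)] = 830.8 m/s.
Δv₂ = v_c2 − v_a = 238.9 m/s.
Total Δv = Δv₁ + Δv₂ = 534.9 m/s.

Δv_total ≈ 535 m/s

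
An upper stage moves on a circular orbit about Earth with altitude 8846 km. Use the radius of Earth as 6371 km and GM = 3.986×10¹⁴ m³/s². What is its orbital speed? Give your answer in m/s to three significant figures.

r = 6371 + 8846 = 15217 km = 1.5217×10⁷ m.
For a circular orbit v = √(μ/r) = √(3.986×10¹⁴ / 1.522×10⁷) = √(2.619×10⁷) = 5118 m/s.

v ≈ 5120 m/s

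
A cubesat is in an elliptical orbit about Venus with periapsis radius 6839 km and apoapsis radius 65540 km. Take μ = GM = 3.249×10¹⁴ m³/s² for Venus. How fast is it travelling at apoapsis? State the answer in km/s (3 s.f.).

Semi-major axis a = (r_p + r_a)/2 = 36190 km = 3.619×10⁷ m.
Vis-viva: v² = μ(2/r − 1/a) = 3.249×10¹⁴ × (3.052×10⁻⁸ − 2.763×10⁻⁸) = 9.368×10⁵ m²/s².
v = 967.9 m/s = 0.9679 km/s.

v ≈ 0.968 km/s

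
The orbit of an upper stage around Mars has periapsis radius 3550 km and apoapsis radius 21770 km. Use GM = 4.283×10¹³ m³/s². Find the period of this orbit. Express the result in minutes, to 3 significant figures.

T ≈ 721 minutes

Semi-major axis a = (r_p + r_a)/2 = (3550.0 + 21770)/2 = 12660 km = 1.266×10⁷ m.
By Kepler's third law T = 2π√(a³/μ) = 2π × 6.883×10³ = 4.325×10⁴ s.
= 720.8 minutes.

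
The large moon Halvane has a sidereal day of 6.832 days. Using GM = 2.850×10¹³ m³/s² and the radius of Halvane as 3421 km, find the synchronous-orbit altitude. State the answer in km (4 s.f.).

T = 6.832 days = 5.903×10⁵ s.
A synchronous orbit has period T, so by Kepler's third law a = (μT²/4π²)^(1/3).
μT²/4π² = 2.850×10¹³ × (5.903×10⁵)² / 39.48 = 2.515×10²³ m³.
a = 6.313×10⁷ m = 63125 km.
Altitude h = a − R = 63125 − 3421 = 59704 km.

h_sync ≈ 59700 km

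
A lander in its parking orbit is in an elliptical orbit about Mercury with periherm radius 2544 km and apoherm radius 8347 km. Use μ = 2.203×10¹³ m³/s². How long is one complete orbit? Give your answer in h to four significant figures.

Semi-major axis a = (r_p + r_a)/2 = (2544.0 + 8347.0)/2 = 5445.5 km = 5.446×10⁶ m.
By Kepler's third law T = 2π√(a³/μ) = 2π × 2.707×10³ = 1.701×10⁴ s.
= 4.725 h.

T ≈ 4.725 h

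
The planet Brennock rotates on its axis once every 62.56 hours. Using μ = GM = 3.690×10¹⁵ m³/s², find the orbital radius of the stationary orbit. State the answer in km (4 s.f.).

r_sync ≈ 1.680×10⁵ km

T = 62.56 hours = 2.252×10⁵ s.
A synchronous orbit has period T, so by Kepler's third law a = (μT²/4π²)^(1/3).
μT²/4π² = 3.690×10¹⁵ × (2.252×10⁵)² / 39.48 = 4.741×10²⁴ m³.
a = 1.680×10⁸ m = 1.6799×10⁵ km.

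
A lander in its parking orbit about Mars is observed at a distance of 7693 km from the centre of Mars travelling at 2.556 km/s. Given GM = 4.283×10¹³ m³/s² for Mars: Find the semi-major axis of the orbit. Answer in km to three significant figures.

r = 7.693×10⁶ m.
Specific orbital energy ε = v²/2 − μ/r = (2556)²/2 − 4.283×10¹³/7.693×10⁶ = -2.301×10⁶ J/kg.
Since ε = −μ/(2a), a = −μ/(2ε) = 9.308×10⁶ m = 9307.5 km.

a ≈ 9310 km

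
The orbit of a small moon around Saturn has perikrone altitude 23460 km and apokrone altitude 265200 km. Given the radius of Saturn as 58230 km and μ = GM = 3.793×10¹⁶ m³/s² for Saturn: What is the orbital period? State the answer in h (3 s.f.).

T ≈ 25.8 h

r_p = 58230 + 23460 = 81690 km = 8.1690×10⁷ m.
r_a = 58230 + 265200 = 323430 km = 3.2343×10⁸ m.
Semi-major axis a = (r_p + r_a)/2 = (81690 + 3.2343×10⁵)/2 = 2.0256×10⁵ km = 2.026×10⁸ m.
By Kepler's third law T = 2π√(a³/μ) = 2π × 1.480×10⁴ = 9.301×10⁴ s.
= 25.84 h.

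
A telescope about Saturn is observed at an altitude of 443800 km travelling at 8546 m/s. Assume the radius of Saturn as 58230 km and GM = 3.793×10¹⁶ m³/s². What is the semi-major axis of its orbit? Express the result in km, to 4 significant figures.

r = 58230 + 443800 = 5.0203×10⁵ km = 5.020×10⁸ m.
Specific orbital energy ε = v²/2 − μ/r = (8546)²/2 − 3.793×10¹⁶/5.020×10⁸ = -3.904×10⁷ J/kg.
Since ε = −μ/(2a), a = −μ/(2ε) = 4.858×10⁸ m = 4.8583×10⁵ km.

a ≈ 4.858×10⁵ km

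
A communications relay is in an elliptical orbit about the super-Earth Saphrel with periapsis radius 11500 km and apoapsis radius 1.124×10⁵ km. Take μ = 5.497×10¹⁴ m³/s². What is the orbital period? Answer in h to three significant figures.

T ≈ 36.3 h

Semi-major axis a = (r_p + r_a)/2 = (11500 + 1.1240×10⁵)/2 = 61950 km = 6.195×10⁷ m.
By Kepler's third law T = 2π√(a³/μ) = 2π × 2.080×10⁴ = 1.307×10⁵ s.
= 36.30 h.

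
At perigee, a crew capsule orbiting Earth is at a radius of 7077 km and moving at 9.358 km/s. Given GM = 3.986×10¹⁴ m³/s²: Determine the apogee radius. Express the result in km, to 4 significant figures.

r_p = 7.077×10⁶ m.
Specific energy ε = v²/2 − μ/r = -1.254×10⁷ J/kg, so a = −μ/(2ε) = 1.590×10⁷ m.
The apsides satisfy r_p + r_a = 2a, so the apogee radius is 2a − r_p = 2.472×10⁷ m = 24716 km.

apogee radius ≈ 24720 km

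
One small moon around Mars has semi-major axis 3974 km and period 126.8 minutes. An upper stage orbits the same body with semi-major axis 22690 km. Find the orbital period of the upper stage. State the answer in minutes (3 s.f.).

T₂ ≈ 1730 minutes

Kepler's third law: T² ∝ a³, so T₂ = T₁ (a₂/a₁)^(3/2).
a₂/a₁ = 5.710, (a₂/a₁)^(3/2) = 13.64.
T₂ = 126.8 × 13.64 = 1730 minutes.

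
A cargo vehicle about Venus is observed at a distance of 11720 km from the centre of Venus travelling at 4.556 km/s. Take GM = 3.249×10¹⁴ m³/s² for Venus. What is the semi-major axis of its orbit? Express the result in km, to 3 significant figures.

a ≈ 9370 km

r = 1.172×10⁷ m.
Vis-viva rearranged: 1/a = 2/r − v²/μ = 1.706×10⁻⁷ − 6.389×10⁻⁸ = 1.068×10⁻⁷ m⁻¹.
a = 9.367×10⁶ m = 9366.7 km.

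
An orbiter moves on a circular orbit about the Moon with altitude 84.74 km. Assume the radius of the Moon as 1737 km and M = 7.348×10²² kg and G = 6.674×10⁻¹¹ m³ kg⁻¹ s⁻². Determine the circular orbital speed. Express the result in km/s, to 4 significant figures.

μ = GM = 6.674×10⁻¹¹ × 7.348×10²² = 4.904×10¹² m³/s².
r = 1737 + 84.74 = 1821.7 km = 1.8217×10⁶ m.
For a circular orbit v = √(μ/r) = √(4.904×10¹² / 1.822×10⁶) = √(2.692×10⁶) = 1641 m/s.
That is 1.641 km/s.

v ≈ 1.641 km/s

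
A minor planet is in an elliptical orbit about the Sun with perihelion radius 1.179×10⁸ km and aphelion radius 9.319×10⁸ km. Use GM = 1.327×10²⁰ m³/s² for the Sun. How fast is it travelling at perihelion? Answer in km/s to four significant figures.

v ≈ 44.70 km/s

Semi-major axis a = (r_p + r_a)/2 = 5.2490×10⁸ km = 5.249×10¹¹ m.
Vis-viva: v² = μ(2/r − 1/a) = 1.327×10²⁰ × (1.696×10⁻¹¹ − 1.905×10⁻¹²) = 1.998×10⁹ m²/s².
v = 44700 m/s = 44.70 km/s.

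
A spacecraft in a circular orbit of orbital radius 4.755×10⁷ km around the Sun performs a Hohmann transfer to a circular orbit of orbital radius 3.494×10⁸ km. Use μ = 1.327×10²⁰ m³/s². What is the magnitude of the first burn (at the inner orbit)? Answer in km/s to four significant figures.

r₁ = 4.755×10⁷ km = 4.755×10¹⁰ m.
r₂ = 3.494×10⁸ km = 3.494×10¹¹ m.
Transfer ellipse a_t = (r₁ + r₂)/2 = 1.985×10¹¹ m.
At r₁: circular v_c1 = √(μ/r₁) = 52830 m/s; transfer-perihelion v_p = √[μ(2/r₁ − 1/a_t)] = 70090 m/s.
Δv₁ = v_p − v_c1 = 17260 m/s.
= 17.26 km/s.

Δv ≈ 17.26 km/s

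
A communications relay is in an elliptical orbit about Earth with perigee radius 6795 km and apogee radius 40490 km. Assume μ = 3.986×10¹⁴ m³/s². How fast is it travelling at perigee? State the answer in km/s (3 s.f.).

v ≈ 10.0 km/s

Semi-major axis a = (r_p + r_a)/2 = 23642 km = 2.364×10⁷ m.
Vis-viva: v² = μ(2/r − 1/a) = 3.986×10¹⁴ × (2.943×10⁻⁷ − 4.230×10⁻⁸) = 1.005×10⁸ m²/s².
v = 10020 m/s = 10.02 km/s.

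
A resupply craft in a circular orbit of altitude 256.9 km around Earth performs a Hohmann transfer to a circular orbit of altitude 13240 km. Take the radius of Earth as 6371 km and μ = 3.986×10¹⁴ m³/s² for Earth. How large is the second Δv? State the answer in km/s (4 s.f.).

r₁ = 6371 + 256.9 = 6627.9 km = 6.6279×10⁶ m.
r₂ = 6371 + 13240 = 19611 km = 1.9611×10⁷ m.
Transfer ellipse a_t = (r₁ + r₂)/2 = 1.312×10⁷ m.
At r₁: circular v_c1 = √(μ/r₁) = 7755 m/s; transfer-perigee v_p = √[μ(2/r₁ − 1/a_t)] = 9481 m/s.
At r₂: circular v_c2 = √(μ/r₂) = 4508 m/s; transfer-apogee v_a = √[μ(2/r₂ − 1/a_t)] = 3204 m/s.
Δv₂ = v_c2 − v_a = 1304 m/s.
= 1.304 km/s.

Δv ≈ 1.304 km/s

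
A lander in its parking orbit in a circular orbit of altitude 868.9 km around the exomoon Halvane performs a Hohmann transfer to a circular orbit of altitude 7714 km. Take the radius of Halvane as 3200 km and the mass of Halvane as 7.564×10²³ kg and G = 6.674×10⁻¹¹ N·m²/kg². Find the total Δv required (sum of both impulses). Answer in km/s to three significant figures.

Δv_total ≈ 1.29 km/s

μ = GM = 6.674×10⁻¹¹ × 7.564×10²³ = 5.048×10¹³ m³/s².
r₁ = 3200 + 868.9 = 4068.9 km = 4.0689×10⁶ m.
r₂ = 3200 + 7714 = 10914 km = 1.0914×10⁷ m.
Transfer ellipse a_t = (r₁ + r₂)/2 = 7.491×10⁶ m.
At r₁: circular v_c1 = √(μ/r₁) = 3522 m/s; transfer-periapsis v_p = √[μ(2/r₁ − 1/a_t)] = 4251 m/s.
Δv₁ = v_p − v_c1 = 729.1 m/s.
At r₂: circular v_c2 = √(μ/r₂) = 2151 m/s; transfer-apoapsis v_a = √[μ(2/r₂ − 1/a_t)] = 1585 m/s.
Δv₂ = v_c2 − v_a = 565.7 m/s.
Total Δv = Δv₁ + Δv₂ = 1295 m/s = 1.295 km/s.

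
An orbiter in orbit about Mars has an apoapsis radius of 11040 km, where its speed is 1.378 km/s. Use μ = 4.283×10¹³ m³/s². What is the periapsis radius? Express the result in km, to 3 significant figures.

r_a = 1.104×10⁷ m.
Specific energy ε = v²/2 − μ/r = -2.930×10⁶ J/kg, so a = −μ/(2ε) = 7.309×10⁶ m.
The apsides satisfy r_p + r_a = 2a, so the periapsis radius is 2a − r_a = 3.577×10⁶ m = 3577.3 km.

periapsis radius ≈ 3580 km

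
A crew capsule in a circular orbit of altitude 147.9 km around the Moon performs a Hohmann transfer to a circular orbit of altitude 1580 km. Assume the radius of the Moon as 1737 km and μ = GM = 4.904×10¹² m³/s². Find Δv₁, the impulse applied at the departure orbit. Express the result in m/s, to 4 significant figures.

r₁ = 1737 + 147.9 = 1884.9 km = 1.8849×10⁶ m.
r₂ = 1737 + 1580 = 3317.0 km = 3.3170×10⁶ m.
Transfer ellipse a_t = (r₁ + r₂)/2 = 2.601×10⁶ m.
At r₁: circular v_c1 = √(μ/r₁) = 1613 m/s; transfer-perilune v_p = √[μ(2/r₁ − 1/a_t)] = 1822 m/s.
Δv₁ = v_p − v_c1 = 208.5 m/s.

Δv ≈ 208.5 m/s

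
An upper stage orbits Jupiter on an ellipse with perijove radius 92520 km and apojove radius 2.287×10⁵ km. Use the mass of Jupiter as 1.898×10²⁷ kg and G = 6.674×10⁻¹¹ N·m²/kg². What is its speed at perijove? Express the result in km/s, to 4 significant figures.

μ = GM = 6.674×10⁻¹¹ × 1.898×10²⁷ = 1.267×10¹⁷ m³/s².
Semi-major axis a = (r_p + r_a)/2 = 1.6061×10⁵ km = 1.606×10⁸ m.
Vis-viva: v² = μ(2/r − 1/a) = 1.267×10¹⁷ × (2.162×10⁻⁸ − 6.226×10⁻⁹) = 1.950×10⁹ m²/s².
v = 44150 m/s = 44.15 km/s.

v ≈ 44.15 km/s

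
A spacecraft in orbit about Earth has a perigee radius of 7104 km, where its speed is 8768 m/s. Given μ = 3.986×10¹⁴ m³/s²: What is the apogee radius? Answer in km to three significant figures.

apogee radius ≈ 15500 km

r_p = 7.104×10⁶ m.
Specific energy ε = v²/2 − μ/r = -1.767×10⁷ J/kg, so a = −μ/(2ε) = 1.128×10⁷ m.
The apsides satisfy r_p + r_a = 2a, so the apogee radius is 2a − r_p = 1.545×10⁷ m = 15454 km.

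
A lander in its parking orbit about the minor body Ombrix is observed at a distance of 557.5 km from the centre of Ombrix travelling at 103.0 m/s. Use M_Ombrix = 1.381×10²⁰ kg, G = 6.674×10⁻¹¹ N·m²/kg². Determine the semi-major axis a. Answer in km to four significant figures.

μ = GM = 6.674×10⁻¹¹ × 1.381×10²⁰ = 9.217×10⁹ m³/s².
r = 5.575×10⁵ m.
Vis-viva rearranged: 1/a = 2/r − v²/μ = 3.587×10⁻⁶ − 1.151×10⁻⁶ = 2.436×10⁻⁶ m⁻¹.
a = 4.104×10⁵ m = 410.44 km.

a ≈ 410.4 km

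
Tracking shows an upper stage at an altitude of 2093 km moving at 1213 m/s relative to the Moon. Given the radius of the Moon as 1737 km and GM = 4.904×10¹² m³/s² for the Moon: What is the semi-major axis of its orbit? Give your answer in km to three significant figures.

r = 1737 + 2093 = 3830.0 km = 3.830×10⁶ m.
Specific orbital energy ε = v²/2 − μ/r = (1213)²/2 − 4.904×10¹²/3.830×10⁶ = -5.447×10⁵ J/kg.
Since ε = −μ/(2a), a = −μ/(2ε) = 4.501×10⁶ m = 4501.3 km.

a ≈ 4500 km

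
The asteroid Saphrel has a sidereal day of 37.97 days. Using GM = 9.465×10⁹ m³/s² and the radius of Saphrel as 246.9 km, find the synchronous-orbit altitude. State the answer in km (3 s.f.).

h_sync ≈ 13500 km

T = 37.97 days = 3.281×10⁶ s.
A synchronous orbit has period T, so by Kepler's third law a = (μT²/4π²)^(1/3).
μT²/4π² = 9.465×10⁹ × (3.281×10⁶)² / 39.48 = 2.580×10²¹ m³.
a = 1.372×10⁷ m = 13716 km.
Altitude h = a − R = 13716 − 246.9 = 13469 km.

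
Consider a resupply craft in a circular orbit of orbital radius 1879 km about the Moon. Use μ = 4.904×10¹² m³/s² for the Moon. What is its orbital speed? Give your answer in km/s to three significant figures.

r = 1879 km = 1.879×10⁶ m.
For a circular orbit v = √(μ/r) = √(4.904×10¹² / 1.879×10⁶) = √(2.610×10⁶) = 1616 m/s.
That is 1.616 km/s.

v ≈ 1.62 km/s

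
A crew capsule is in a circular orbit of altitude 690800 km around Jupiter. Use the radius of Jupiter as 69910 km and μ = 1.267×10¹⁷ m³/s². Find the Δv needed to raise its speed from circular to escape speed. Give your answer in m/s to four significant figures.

r = 69910 + 690800 = 760710 km = 7.6071×10⁸ m.
Circular speed v_c = √(μ/r) = 12910 m/s.
Escape speed v_esc = √(2μ/r) = √2 × v_c = 18250 m/s.
Δv = v_esc − v_c = 5346 m/s.

Δv ≈ 5346 m/s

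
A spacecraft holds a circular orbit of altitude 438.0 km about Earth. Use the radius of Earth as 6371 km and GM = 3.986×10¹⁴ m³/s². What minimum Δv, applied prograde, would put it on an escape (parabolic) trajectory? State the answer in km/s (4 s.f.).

r = 6371 + 438.0 = 6809.0 km = 6.8090×10⁶ m.
Circular speed v_c = √(μ/r) = 7651 m/s.
Escape speed v_esc = √(2μ/r) = √2 × v_c = 10820 m/s.
Δv = v_esc − v_c = 3169 m/s = 3.169 km/s.

Δv ≈ 3.169 km/s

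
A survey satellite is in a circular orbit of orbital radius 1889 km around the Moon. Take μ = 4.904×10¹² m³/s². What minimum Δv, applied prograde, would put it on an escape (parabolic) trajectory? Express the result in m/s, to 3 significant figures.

Δv ≈ 667 m/s

r = 1889 km = 1.889×10⁶ m.
Circular speed v_c = √(μ/r) = 1611 m/s.
Escape speed v_esc = √(2μ/r) = √2 × v_c = 2279 m/s.
Δv = v_esc − v_c = 667.4 m/s.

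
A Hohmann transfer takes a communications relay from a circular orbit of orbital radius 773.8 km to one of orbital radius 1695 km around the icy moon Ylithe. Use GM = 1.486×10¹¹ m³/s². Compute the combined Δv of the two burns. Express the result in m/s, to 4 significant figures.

Δv_total ≈ 137.0 m/s

r₁ = 773.8 km = 7.738×10⁵ m.
r₂ = 1695 km = 1.695×10⁶ m.
Transfer ellipse a_t = (r₁ + r₂)/2 = 1.234×10⁶ m.
At r₁: circular v_c1 = √(μ/r₁) = 438.2 m/s; transfer-periapsis v_p = √[μ(2/r₁ − 1/a_t)] = 513.5 m/s.
Δv₁ = v_p − v_c1 = 75.29 m/s.
At r₂: circular v_c2 = √(μ/r₂) = 296.1 m/s; transfer-apoapsis v_a = √[μ(2/r₂ − 1/a_t)] = 234.4 m/s.
Δv₂ = v_c2 − v_a = 61.66 m/s.
Total Δv = Δv₁ + Δv₂ = 137.0 m/s.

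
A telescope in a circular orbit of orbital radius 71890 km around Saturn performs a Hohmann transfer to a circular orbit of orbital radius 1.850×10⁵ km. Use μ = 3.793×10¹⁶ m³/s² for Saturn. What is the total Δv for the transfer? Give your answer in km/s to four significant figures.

r₁ = 71890 km = 7.189×10⁷ m.
r₂ = 1.850×10⁵ km = 1.850×10⁸ m.
Transfer ellipse a_t = (r₁ + r₂)/2 = 1.284×10⁸ m.
At r₁: circular v_c1 = √(μ/r₁) = 22970 m/s; transfer-perikrone v_p = √[μ(2/r₁ − 1/a_t)] = 27570 m/s.
Δv₁ = v_p − v_c1 = 4597 m/s.
At r₂: circular v_c2 = √(μ/r₂) = 14320 m/s; transfer-apokrone v_a = √[μ(2/r₂ − 1/a_t)] = 10710 m/s.
Δv₂ = v_c2 − v_a = 3607 m/s.
Total Δv = Δv₁ + Δv₂ = 8203 m/s = 8.203 km/s.

Δv_total ≈ 8.203 km/s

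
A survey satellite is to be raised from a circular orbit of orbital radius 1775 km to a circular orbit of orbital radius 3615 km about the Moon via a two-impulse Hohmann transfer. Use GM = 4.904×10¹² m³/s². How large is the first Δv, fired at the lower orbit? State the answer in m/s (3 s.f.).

r₁ = 1775 km = 1.775×10⁶ m.
r₂ = 3615 km = 3.615×10⁶ m.
Transfer ellipse a_t = (r₁ + r₂)/2 = 2.695×10⁶ m.
At r₁: circular v_c1 = √(μ/r₁) = 1662 m/s; transfer-perilune v_p = √[μ(2/r₁ − 1/a_t)] = 1925 m/s.
Δv₁ = v_p − v_c1 = 262.9 m/s.

Δv ≈ 263 m/s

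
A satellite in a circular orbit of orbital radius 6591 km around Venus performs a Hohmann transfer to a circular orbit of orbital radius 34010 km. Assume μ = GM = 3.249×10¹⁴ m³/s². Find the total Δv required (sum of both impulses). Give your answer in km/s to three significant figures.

Δv_total ≈ 3.40 km/s

r₁ = 6591 km = 6.591×10⁶ m.
r₂ = 34010 km = 3.401×10⁷ m.
Transfer ellipse a_t = (r₁ + r₂)/2 = 2.030×10⁷ m.
At r₁: circular v_c1 = √(μ/r₁) = 7021 m/s; transfer-periapsis v_p = √[μ(2/r₁ − 1/a_t)] = 9088 m/s.
Δv₁ = v_p − v_c1 = 2067 m/s.
At r₂: circular v_c2 = √(μ/r₂) = 3091 m/s; transfer-apoapsis v_a = √[μ(2/r₂ − 1/a_t)] = 1761 m/s.
Δv₂ = v_c2 − v_a = 1330 m/s.
Total Δv = Δv₁ + Δv₂ = 3396 m/s = 3.396 km/s.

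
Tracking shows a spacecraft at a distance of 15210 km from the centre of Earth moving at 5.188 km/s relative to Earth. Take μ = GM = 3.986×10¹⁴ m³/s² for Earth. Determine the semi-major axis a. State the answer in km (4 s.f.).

a ≈ 15630 km

r = 1.521×10⁷ m.
Specific orbital energy ε = v²/2 − μ/r = (5188)²/2 − 3.986×10¹⁴/1.521×10⁷ = -1.275×10⁷ J/kg.
Since ε = −μ/(2a), a = −μ/(2ε) = 1.563×10⁷ m = 15633 km.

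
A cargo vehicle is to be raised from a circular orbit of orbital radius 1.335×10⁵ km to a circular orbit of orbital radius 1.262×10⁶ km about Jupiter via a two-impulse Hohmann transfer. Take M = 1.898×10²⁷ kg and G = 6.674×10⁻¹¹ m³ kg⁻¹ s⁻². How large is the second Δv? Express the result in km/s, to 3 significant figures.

Δv ≈ 5.64 km/s

μ = GM = 6.674×10⁻¹¹ × 1.898×10²⁷ = 1.267×10¹⁷ m³/s².
r₁ = 1.335×10⁵ km = 1.335×10⁸ m.
r₂ = 1.262×10⁶ km = 1.262×10⁹ m.
Transfer ellipse a_t = (r₁ + r₂)/2 = 6.978×10⁸ m.
At r₁: circular v_c1 = √(μ/r₁) = 30800 m/s; transfer-perijove v_p = √[μ(2/r₁ − 1/a_t)] = 41430 m/s.
At r₂: circular v_c2 = √(μ/r₂) = 10020 m/s; transfer-apojove v_a = √[μ(2/r₂ − 1/a_t)] = 4382 m/s.
Δv₂ = v_c2 − v_a = 5636 m/s.
= 5.636 km/s.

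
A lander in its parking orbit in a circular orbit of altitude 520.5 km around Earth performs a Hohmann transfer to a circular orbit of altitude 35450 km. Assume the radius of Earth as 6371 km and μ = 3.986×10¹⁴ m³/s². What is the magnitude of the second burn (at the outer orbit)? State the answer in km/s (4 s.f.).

r₁ = 6371 + 520.5 = 6891.5 km = 6.8915×10⁶ m.
r₂ = 6371 + 35450 = 41821 km = 4.1821×10⁷ m.
Transfer ellipse a_t = (r₁ + r₂)/2 = 2.436×10⁷ m.
At r₁: circular v_c1 = √(μ/r₁) = 7605 m/s; transfer-perigee v_p = √[μ(2/r₁ − 1/a_t)] = 9966 m/s.
At r₂: circular v_c2 = √(μ/r₂) = 3087 m/s; transfer-apogee v_a = √[μ(2/r₂ − 1/a_t)] = 1642 m/s.
Δv₂ = v_c2 − v_a = 1445 m/s.
= 1.445 km/s.

Δv ≈ 1.445 km/s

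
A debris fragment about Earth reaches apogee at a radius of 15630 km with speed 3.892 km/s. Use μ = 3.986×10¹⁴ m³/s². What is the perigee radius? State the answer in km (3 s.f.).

perigee radius ≈ 6600 km

r_a = 1.563×10⁷ m.
Specific energy ε = v²/2 − μ/r = -1.793×10⁷ J/kg, so a = −μ/(2ε) = 1.112×10⁷ m.
The apsides satisfy r_p + r_a = 2a, so the perigee radius is 2a − r_a = 6.603×10⁶ m = 6602.9 km.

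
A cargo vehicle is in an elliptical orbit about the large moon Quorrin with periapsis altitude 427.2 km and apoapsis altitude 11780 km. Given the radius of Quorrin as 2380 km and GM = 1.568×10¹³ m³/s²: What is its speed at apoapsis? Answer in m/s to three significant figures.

r_p = 2380 + 427.2 = 2807.2 km = 2.8072×10⁶ m.
r_a = 2380 + 11780 = 14160 km = 1.4160×10⁷ m.
Semi-major axis a = (r_p + r_a)/2 = 8483.6 km = 8.484×10⁶ m.
Vis-viva: v² = μ(2/r − 1/a) = 1.568×10¹³ × (1.412×10⁻⁷ − 1.179×10⁻⁷) = 3.664×10⁵ m²/s².
v = 605.3 m/s.

v ≈ 605 m/s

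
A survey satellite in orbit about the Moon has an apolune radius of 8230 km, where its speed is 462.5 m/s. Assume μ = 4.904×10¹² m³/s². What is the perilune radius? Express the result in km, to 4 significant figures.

perilune radius ≈ 1800 km

r_a = 8.230×10⁶ m.
Specific energy ε = v²/2 − μ/r = -4.889×10⁵ J/kg, so a = −μ/(2ε) = 5.015×10⁶ m.
The apsides satisfy r_p + r_a = 2a, so the perilune radius is 2a − r_a = 1.800×10⁶ m = 1800.4 km.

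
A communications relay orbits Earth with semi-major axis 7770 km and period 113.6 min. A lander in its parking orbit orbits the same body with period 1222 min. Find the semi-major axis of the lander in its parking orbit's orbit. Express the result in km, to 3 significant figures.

Kepler's third law: a³ ∝ T², so a₂ = a₁ (T₂/T₁)^(2/3).
T₂/T₁ = 10.76, (T₂/T₁)^(2/3) = 4.873.
a₂ = 7770 × 4.873 = 37860 km.

a₂ ≈ 37900 km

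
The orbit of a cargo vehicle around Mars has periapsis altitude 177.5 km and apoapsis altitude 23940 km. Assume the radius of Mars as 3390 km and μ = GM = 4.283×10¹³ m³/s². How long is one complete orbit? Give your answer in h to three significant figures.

T ≈ 16.2 h

r_p = 3390 + 177.5 = 3567.5 km = 3.5675×10⁶ m.
r_a = 3390 + 23940 = 27330 km = 2.7330×10⁷ m.
Semi-major axis a = (r_p + r_a)/2 = (3567.5 + 27330)/2 = 15449 km = 1.545×10⁷ m.
By Kepler's third law T = 2π√(a³/μ) = 2π × 9.278×10³ = 5.830×10⁴ s.
= 16.19 h.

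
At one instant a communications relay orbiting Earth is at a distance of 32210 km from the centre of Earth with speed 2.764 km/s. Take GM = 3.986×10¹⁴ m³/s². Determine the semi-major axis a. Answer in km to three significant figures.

a ≈ 23300 km

r = 3.221×10⁷ m.
Specific orbital energy ε = v²/2 − μ/r = (2764)²/2 − 3.986×10¹⁴/3.221×10⁷ = -8.555×10⁶ J/kg.
Since ε = −μ/(2a), a = −μ/(2ε) = 2.330×10⁷ m = 23296 km.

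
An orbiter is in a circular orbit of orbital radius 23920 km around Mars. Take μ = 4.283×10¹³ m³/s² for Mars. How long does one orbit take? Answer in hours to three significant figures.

T ≈ 31.2 hours

r = 23920 km = 2.392×10⁷ m.
Kepler's third law: T = 2π√(r³/μ) = 2π√((2.392×10⁷)³ / 4.283×10¹³).
r³/μ = 3.195×10⁸ s², so T = 2π × 1.788×10⁴ = 1.123×10⁵ s.
Converting: 1.123×10⁵ s ÷ 3600 = 31.20 hours.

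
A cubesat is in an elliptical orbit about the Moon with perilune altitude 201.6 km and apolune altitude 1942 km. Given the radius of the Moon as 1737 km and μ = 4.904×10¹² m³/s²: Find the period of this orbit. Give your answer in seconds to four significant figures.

r_p = 1737 + 201.6 = 1938.6 km = 1.9386×10⁶ m.
r_a = 1737 + 1942 = 3679.0 km = 3.6790×10⁶ m.
Semi-major axis a = (r_p + r_a)/2 = (1938.6 + 3679.0)/2 = 2808.8 km = 2.809×10⁶ m.
By Kepler's third law T = 2π√(a³/μ) = 2π × 2.126×10³ = 1.336×10⁴ s.

T ≈ 13360 seconds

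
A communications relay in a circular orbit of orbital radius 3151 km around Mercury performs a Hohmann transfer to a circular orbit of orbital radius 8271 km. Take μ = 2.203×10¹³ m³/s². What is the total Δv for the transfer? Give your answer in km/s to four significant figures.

Δv_total ≈ 0.9577 km/s

r₁ = 3151 km = 3.151×10⁶ m.
r₂ = 8271 km = 8.271×10⁶ m.
Transfer ellipse a_t = (r₁ + r₂)/2 = 5.711×10⁶ m.
At r₁: circular v_c1 = √(μ/r₁) = 2644 m/s; transfer-periherm v_p = √[μ(2/r₁ − 1/a_t)] = 3182 m/s.
Δv₁ = v_p − v_c1 = 537.9 m/s.
At r₂: circular v_c2 = √(μ/r₂) = 1632 m/s; transfer-apoherm v_a = √[μ(2/r₂ − 1/a_t)] = 1212 m/s.
Δv₂ = v_c2 − v_a = 419.8 m/s.
Total Δv = Δv₁ + Δv₂ = 957.7 m/s = 0.9577 km/s.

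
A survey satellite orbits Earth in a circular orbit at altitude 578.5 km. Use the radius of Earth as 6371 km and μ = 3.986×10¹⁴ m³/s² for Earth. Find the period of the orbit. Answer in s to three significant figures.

T ≈ 5770 s

r = 6371 + 578.5 = 6949.5 km = 6.9495×10⁶ m.
Kepler's third law: T = 2π√(r³/μ) = 2π√((6.950×10⁶)³ / 3.986×10¹⁴).
r³/μ = 8.420×10⁵ s², so T = 2π × 9.176×10² = 5.766×10³ s.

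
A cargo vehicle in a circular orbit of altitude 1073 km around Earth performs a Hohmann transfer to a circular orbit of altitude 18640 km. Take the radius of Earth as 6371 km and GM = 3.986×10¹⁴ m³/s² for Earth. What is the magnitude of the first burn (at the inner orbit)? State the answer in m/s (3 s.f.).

r₁ = 6371 + 1073 = 7444.0 km = 7.4440×10⁶ m.
r₂ = 6371 + 18640 = 25011 km = 2.5011×10⁷ m.
Transfer ellipse a_t = (r₁ + r₂)/2 = 1.623×10⁷ m.
At r₁: circular v_c1 = √(μ/r₁) = 7318 m/s; transfer-perigee v_p = √[μ(2/r₁ − 1/a_t)] = 9085 m/s.
Δv₁ = v_p − v_c1 = 1767 m/s.

Δv ≈ 1770 m/s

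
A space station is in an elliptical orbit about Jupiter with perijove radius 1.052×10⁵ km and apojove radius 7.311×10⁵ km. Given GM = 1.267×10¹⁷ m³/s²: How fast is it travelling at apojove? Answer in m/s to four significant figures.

v ≈ 6603 m/s

Semi-major axis a = (r_p + r_a)/2 = 4.1815×10⁵ km = 4.182×10⁸ m.
Vis-viva: v² = μ(2/r − 1/a) = 1.267×10¹⁷ × (2.736×10⁻⁹ − 2.391×10⁻⁹) = 4.360×10⁷ m²/s².
v = 6603 m/s.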